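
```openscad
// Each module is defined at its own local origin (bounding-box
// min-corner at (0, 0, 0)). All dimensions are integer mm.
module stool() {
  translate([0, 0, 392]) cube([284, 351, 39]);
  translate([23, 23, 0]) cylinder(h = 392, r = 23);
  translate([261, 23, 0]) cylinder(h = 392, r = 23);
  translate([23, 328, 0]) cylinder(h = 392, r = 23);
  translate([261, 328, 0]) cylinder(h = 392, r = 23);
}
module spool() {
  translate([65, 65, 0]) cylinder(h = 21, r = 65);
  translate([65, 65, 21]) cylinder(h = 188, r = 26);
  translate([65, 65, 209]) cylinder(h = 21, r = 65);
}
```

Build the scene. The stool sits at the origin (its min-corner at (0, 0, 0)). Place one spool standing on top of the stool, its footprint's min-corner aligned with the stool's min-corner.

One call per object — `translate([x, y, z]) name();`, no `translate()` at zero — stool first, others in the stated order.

stool();
translate([0, 0, 431]) spool();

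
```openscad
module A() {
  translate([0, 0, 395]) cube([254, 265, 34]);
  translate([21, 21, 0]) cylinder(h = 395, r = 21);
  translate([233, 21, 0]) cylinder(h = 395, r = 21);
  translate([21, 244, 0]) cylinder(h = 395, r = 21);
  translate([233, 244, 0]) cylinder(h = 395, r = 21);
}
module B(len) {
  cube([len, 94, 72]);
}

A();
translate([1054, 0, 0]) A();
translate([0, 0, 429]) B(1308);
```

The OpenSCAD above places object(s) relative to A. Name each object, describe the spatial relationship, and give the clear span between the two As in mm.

A is a stool. B is a beam. A beam spans the tops of two stools. The clear span between the two stools is 800 mm.

Second stool starts at x = 1054; first ends at x = 254; clear span = 1054 − 254 = 800 mm.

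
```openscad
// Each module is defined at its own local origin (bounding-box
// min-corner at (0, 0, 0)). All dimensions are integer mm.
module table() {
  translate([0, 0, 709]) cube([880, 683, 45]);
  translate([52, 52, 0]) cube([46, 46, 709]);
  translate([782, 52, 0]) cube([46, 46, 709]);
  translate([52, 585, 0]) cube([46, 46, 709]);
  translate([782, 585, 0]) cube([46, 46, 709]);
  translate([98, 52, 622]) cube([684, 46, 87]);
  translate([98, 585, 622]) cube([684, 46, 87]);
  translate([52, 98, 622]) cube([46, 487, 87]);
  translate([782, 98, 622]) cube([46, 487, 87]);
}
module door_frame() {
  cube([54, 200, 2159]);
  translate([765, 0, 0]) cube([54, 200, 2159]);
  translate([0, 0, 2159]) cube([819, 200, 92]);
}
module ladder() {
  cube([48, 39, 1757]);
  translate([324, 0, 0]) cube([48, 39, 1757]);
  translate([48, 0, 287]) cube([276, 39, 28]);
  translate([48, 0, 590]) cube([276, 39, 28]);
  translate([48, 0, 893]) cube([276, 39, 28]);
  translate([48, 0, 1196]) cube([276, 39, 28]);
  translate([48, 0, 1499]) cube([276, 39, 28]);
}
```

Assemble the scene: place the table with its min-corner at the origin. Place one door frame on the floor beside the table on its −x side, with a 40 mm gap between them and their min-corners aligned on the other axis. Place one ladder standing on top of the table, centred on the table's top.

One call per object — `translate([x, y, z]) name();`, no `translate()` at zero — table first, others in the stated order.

table();
translate([-859, 0, 0]) door_frame();
translate([254, 322, 754]) ladder();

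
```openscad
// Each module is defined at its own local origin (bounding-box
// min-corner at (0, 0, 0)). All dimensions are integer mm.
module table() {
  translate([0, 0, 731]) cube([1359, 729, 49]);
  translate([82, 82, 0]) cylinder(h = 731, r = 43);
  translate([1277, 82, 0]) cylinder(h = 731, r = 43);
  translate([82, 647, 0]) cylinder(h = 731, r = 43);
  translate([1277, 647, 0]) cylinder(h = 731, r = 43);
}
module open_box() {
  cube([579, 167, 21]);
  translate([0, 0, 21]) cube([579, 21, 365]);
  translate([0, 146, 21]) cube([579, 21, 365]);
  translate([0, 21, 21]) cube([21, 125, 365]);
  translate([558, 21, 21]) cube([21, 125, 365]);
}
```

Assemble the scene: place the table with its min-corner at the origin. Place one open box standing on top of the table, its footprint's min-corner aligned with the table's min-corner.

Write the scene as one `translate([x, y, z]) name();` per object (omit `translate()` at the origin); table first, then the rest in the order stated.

table();
translate([0, 0, 780]) open_box();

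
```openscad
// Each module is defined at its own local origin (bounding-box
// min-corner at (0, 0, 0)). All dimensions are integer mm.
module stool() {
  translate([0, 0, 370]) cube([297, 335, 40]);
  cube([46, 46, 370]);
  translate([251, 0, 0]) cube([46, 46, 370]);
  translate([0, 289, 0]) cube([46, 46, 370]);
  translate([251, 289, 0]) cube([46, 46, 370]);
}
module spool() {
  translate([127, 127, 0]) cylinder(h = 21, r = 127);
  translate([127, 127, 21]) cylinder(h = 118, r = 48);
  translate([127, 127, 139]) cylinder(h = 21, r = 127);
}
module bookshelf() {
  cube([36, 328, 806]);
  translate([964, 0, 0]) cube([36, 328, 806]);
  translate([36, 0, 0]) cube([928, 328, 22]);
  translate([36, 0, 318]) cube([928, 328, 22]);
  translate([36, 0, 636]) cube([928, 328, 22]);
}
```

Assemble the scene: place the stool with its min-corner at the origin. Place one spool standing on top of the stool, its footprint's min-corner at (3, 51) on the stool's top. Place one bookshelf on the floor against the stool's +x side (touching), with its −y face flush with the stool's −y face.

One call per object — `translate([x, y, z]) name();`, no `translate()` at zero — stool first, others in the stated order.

stool();
translate([3, 51, 410]) spool();
translate([297, 0, 0]) bookshelf();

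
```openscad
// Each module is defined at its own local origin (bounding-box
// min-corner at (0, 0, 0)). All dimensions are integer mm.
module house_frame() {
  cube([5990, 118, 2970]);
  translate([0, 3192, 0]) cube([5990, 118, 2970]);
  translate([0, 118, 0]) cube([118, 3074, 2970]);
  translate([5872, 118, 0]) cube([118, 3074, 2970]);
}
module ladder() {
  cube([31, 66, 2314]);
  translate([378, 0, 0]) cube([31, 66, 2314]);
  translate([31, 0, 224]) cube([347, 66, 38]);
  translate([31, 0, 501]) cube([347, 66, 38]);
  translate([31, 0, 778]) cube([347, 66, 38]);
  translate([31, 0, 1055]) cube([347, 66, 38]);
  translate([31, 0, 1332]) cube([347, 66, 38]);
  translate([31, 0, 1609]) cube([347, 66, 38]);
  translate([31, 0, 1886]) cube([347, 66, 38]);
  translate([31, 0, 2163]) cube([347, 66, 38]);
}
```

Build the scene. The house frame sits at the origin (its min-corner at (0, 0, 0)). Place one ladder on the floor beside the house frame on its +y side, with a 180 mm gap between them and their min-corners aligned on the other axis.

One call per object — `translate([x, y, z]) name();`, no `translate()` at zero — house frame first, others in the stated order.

house_frame();
translate([0, 3490, 0]) ladder();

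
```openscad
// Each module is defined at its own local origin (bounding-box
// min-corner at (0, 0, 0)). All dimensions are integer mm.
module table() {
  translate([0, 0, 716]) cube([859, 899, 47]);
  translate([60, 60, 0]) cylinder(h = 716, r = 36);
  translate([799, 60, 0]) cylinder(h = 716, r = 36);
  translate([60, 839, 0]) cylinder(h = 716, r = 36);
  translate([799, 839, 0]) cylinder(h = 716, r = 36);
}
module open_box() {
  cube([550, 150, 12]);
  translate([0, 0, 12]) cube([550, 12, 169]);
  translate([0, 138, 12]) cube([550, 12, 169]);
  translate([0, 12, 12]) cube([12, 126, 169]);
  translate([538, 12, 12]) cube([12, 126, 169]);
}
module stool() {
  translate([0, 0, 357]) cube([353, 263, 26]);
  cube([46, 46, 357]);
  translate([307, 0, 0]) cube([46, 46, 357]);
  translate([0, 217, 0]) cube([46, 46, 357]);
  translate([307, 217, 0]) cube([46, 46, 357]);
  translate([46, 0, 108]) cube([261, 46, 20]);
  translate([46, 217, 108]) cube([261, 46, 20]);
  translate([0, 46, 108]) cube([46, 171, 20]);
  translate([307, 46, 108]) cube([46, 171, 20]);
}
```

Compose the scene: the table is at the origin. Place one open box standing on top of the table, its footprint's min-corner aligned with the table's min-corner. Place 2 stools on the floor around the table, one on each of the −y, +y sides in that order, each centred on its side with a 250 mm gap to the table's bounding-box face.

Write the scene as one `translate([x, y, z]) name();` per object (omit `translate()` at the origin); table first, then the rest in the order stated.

table();
translate([0, 0, 763]) open_box();
translate([253, -513, 0]) stool();
translate([253, 1149, 0]) stool();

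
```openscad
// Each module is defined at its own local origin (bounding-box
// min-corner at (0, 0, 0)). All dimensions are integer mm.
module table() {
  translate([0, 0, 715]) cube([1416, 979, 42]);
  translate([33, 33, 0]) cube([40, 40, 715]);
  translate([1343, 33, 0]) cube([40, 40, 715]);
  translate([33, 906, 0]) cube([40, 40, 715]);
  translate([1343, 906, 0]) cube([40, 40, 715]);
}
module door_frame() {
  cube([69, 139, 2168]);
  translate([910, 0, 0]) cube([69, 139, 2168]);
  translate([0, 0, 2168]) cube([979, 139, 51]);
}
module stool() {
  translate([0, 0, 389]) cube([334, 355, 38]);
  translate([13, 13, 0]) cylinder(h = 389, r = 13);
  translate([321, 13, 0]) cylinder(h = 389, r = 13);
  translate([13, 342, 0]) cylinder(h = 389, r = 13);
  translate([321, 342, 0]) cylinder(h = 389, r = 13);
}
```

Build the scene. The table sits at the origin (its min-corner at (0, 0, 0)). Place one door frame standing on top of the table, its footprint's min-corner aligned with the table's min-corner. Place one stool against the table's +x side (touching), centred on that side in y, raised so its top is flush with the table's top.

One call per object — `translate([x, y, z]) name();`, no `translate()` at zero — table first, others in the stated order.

table();
translate([0, 0, 757]) door_frame();
translate([1416, 312, 330]) stool();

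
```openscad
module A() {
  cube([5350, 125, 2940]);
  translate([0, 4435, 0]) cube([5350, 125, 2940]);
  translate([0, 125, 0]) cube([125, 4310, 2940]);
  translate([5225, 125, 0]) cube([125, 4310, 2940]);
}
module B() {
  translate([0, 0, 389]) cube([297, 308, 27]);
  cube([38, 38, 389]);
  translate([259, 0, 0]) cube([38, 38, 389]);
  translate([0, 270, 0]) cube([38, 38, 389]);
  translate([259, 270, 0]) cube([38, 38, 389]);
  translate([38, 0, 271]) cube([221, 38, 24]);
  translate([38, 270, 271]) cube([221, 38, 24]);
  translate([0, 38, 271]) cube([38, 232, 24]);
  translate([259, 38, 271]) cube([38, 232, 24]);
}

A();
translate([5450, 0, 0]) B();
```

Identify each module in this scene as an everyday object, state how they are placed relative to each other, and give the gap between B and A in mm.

A is a house frame. B is a stool. The stool is on the floor beside the house frame on its +x side. The gap between the stool and the house frame is 100 mm.

The stool's nearest face is 100 mm from the house frame's +x face.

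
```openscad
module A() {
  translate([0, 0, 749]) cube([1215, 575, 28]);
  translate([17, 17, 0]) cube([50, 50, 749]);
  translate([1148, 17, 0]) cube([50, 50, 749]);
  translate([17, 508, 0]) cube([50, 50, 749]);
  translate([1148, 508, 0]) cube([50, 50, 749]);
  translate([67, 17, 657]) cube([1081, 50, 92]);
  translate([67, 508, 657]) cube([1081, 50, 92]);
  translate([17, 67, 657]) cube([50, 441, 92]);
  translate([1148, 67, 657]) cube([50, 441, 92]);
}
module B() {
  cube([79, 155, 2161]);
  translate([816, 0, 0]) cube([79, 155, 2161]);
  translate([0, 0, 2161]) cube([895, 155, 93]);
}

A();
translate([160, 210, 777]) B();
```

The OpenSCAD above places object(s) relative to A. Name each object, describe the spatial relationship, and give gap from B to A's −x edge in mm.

A is a table. B is a door frame. The door frame is on top of the table, centred. The gap from the door frame to the table's −x edge is 160 mm.

The door frame's min-x is at 160; the table's min-x is 0; gap = 160 mm.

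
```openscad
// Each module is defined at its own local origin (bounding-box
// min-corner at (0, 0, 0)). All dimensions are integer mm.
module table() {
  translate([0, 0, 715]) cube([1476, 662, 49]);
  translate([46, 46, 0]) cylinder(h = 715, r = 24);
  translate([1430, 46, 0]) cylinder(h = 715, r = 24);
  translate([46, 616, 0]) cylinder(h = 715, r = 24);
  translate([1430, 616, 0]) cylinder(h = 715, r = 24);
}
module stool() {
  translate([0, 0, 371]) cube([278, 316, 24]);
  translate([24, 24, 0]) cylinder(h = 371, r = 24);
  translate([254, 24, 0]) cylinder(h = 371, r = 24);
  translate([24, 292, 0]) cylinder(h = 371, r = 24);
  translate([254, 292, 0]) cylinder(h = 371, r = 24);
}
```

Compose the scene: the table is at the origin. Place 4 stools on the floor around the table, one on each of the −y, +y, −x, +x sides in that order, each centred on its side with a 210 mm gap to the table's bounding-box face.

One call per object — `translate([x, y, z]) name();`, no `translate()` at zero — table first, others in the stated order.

table();
translate([599, -526, 0]) stool();
translate([599, 872, 0]) stool();
translate([-488, 173, 0]) stool();
translate([1686, 173, 0]) stool();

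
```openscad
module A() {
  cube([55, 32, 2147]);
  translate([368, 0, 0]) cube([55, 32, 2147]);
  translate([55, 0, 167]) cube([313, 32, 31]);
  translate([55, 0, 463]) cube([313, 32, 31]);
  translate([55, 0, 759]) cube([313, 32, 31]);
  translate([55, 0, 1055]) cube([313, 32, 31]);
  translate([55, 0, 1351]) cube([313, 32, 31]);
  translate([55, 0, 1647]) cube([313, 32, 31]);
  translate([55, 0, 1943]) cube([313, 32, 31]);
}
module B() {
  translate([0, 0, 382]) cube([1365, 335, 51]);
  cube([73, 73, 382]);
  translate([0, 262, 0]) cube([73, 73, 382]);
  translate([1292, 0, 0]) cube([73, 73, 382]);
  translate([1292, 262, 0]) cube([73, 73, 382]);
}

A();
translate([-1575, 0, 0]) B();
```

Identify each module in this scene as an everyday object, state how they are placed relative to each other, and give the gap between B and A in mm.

A is a ladder. B is a bench. The bench is on the floor beside the ladder on its −x side. The gap between the bench and the ladder is 210 mm.

The bench's nearest face is 210 mm from the ladder's −x face.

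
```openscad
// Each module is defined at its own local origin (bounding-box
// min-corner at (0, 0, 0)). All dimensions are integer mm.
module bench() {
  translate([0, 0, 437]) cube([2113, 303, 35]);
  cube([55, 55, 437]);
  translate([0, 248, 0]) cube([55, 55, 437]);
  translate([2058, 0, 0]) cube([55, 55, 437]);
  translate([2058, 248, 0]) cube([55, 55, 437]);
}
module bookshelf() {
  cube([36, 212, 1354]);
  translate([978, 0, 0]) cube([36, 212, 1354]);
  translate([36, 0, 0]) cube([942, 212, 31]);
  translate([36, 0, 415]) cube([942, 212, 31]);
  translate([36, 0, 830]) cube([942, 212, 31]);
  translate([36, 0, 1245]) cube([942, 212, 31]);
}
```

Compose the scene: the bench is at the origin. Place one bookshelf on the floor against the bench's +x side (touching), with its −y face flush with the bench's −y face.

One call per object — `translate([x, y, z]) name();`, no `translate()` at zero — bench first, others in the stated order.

bench();
translate([2113, 0, 0]) bookshelf();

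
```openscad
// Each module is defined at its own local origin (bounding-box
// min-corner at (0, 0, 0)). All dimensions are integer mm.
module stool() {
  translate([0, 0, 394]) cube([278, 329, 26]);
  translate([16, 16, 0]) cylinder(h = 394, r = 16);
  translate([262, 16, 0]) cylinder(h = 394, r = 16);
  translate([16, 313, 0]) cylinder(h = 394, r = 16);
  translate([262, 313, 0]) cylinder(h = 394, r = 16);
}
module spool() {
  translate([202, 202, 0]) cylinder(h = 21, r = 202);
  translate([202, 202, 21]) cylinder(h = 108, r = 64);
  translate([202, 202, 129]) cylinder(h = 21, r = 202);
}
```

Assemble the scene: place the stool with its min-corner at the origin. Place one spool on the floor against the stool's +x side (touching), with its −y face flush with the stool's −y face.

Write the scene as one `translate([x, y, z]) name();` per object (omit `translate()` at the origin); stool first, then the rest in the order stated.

stool();
translate([278, 0, 0]) spool();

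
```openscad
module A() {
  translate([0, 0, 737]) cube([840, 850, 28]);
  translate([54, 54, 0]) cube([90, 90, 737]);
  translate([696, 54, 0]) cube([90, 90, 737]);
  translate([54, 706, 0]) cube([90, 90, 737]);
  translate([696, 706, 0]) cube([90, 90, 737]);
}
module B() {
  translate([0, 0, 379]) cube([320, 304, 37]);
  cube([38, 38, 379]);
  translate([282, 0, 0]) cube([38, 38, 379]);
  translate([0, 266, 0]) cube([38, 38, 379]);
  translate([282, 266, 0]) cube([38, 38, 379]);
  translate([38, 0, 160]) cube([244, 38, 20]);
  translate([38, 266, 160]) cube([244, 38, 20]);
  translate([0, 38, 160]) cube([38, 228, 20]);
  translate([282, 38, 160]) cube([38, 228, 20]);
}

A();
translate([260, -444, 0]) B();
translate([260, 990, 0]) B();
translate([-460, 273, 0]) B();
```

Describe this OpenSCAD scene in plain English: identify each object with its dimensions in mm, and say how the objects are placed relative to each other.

A is a table: top 840 mm (x) × 850 mm (y), 28 mm thick, upper face at z = 765 mm, on four 90×90 mm square legs, each inset 54 mm from the nearest pair of top edges, running from z = 0 to the bottom of the top.

B is a four-legged stool. The seat is 320×304 mm, 37 mm thick, top at z = 416 mm. It stands on four square legs, each 38×38 mm in cross-section, from z = 0 to the seat underside, each flush with a corner of the seat. Four stretchers, 38 mm wide and 20 mm tall, connect adjacent legs with their undersides at z = 160 mm, each running between the inner faces of the legs it joins and aligned with the legs' outer faces on the other axis.

Three stools sit around the table at the −y, +y, −x sides.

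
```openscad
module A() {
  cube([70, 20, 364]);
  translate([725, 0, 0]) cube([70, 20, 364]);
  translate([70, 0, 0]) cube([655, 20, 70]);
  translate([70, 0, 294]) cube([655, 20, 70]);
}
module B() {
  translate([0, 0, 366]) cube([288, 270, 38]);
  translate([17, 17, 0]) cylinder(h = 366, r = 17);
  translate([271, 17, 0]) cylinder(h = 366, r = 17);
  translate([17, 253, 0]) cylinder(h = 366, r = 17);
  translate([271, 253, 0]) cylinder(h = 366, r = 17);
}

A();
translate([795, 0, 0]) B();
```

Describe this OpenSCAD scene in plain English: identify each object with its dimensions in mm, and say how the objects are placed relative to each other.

A is a rectangular picture frame lying in the x–z plane (depth along y). The opening is 655 mm wide (x) by 224 mm tall (z), surrounded by a border 70 mm wide on all four sides. The frame is 20 mm deep and is made of two full-height vertical stiles with two horizontal rails fitted between them.

B is a four-legged stool. The seat is 288×270 mm, 38 mm thick, top at z = 404 mm. It stands on four round legs, each 34 mm in diameter, from z = 0 to the seat underside, each leg's axis is inset half a diameter from the nearest pair of seat edges (so the leg's bounding box is flush with the corner).

The stool is against the picture frame's +x side, with their −y faces flush.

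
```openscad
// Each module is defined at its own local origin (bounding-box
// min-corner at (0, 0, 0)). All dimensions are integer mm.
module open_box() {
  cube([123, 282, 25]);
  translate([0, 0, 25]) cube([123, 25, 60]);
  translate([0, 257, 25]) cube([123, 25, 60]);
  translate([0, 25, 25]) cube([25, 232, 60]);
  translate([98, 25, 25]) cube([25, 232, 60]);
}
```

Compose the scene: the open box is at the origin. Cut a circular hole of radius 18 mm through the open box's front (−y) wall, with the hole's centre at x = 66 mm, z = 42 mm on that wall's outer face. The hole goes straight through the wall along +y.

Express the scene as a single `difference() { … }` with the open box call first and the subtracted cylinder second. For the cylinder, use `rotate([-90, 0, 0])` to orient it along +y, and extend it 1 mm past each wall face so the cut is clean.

difference() {
  open_box();
  translate([66, -1, 42]) rotate([-90, 0, 0]) cylinder(h = 27, r = 18);
}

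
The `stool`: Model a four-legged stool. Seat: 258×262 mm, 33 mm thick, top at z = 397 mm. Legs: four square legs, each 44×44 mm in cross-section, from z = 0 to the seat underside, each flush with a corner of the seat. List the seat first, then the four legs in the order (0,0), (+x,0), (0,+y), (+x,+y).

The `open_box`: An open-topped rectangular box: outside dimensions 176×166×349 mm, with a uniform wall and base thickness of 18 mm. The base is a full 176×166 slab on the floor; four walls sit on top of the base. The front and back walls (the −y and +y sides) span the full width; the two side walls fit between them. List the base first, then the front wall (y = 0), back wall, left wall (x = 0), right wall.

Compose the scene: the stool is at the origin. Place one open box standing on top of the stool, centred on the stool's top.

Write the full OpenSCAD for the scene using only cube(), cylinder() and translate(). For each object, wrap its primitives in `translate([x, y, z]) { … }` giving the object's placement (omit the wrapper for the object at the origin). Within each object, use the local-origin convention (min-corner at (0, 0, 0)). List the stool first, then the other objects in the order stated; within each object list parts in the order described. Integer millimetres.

translate([0, 0, 364]) cube([258, 262, 33]);
cube([44, 44, 364]);
translate([214, 0, 0]) cube([44, 44, 364]);
translate([0, 218, 0]) cube([44, 44, 364]);
translate([214, 218, 0]) cube([44, 44, 364]);
translate([41, 48, 397]) {
  cube([176, 166, 18]);
  translate([0, 0, 18]) cube([176, 18, 331]);
  translate([0, 148, 18]) cube([176, 18, 331]);
  translate([0, 18, 18]) cube([18, 130, 331]);
  translate([158, 18, 18]) cube([18, 130, 331]);
}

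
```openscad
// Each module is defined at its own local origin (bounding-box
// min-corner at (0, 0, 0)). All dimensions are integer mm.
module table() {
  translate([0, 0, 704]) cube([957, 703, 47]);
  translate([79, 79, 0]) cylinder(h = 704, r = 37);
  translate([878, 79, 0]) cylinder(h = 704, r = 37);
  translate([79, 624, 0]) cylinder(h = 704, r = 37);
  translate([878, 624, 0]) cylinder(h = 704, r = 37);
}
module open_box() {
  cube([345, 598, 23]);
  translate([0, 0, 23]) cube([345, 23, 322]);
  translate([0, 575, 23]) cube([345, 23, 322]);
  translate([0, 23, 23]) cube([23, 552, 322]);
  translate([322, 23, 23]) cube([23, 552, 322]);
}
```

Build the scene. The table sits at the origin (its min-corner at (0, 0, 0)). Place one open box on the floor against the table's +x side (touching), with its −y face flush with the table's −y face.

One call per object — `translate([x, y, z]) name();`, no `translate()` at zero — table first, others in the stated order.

table();
translate([957, 0, 0]) open_box();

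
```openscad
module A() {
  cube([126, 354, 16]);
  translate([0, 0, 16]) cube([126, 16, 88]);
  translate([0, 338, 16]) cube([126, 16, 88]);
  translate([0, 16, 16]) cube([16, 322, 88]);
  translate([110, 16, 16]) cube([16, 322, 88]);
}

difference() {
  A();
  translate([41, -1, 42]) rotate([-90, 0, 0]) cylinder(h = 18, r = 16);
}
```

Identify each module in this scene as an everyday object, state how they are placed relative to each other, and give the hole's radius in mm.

A is an open box. The open box has a circular hole through its front wall. The hole's radius is 16 mm.

The subtracted cylinder has r = 16 mm.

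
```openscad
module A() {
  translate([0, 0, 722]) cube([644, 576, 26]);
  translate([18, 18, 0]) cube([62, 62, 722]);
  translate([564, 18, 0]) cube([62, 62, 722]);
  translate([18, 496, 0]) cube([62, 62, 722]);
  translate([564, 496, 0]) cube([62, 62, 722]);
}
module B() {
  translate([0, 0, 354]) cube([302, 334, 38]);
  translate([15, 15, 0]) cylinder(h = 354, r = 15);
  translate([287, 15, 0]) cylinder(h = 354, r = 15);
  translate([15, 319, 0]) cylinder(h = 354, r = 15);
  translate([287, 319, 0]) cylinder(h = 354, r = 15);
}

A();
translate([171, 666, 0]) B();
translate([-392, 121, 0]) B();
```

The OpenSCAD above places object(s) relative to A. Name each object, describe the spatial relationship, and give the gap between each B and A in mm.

Each stool's nearest face is 90 mm from the table's bounding box.

A is a table. B is a stool. Two stools sit around the table at the +y, −x sides. The gap between each stool and the table is 90 mm.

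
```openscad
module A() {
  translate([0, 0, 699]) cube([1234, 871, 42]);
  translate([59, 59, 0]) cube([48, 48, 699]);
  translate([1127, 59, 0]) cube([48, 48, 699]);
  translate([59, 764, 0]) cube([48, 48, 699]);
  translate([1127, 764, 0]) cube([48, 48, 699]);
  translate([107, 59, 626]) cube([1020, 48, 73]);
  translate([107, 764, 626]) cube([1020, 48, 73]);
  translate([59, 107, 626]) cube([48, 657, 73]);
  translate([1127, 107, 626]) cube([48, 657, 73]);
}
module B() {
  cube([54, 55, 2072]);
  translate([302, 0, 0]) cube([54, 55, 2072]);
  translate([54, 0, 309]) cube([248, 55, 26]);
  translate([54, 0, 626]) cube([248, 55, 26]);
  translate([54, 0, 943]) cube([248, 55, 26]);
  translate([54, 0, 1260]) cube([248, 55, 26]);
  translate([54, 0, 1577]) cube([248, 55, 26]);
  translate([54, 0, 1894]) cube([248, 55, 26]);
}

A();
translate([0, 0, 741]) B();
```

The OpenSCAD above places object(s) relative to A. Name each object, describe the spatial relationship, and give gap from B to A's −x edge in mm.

A is a table. B is a ladder. The ladder is on top of the table. The gap from the ladder to the table's −x edge is 0 mm.

The ladder's min-x is at 0; the table's min-x is 0; gap = 0 mm.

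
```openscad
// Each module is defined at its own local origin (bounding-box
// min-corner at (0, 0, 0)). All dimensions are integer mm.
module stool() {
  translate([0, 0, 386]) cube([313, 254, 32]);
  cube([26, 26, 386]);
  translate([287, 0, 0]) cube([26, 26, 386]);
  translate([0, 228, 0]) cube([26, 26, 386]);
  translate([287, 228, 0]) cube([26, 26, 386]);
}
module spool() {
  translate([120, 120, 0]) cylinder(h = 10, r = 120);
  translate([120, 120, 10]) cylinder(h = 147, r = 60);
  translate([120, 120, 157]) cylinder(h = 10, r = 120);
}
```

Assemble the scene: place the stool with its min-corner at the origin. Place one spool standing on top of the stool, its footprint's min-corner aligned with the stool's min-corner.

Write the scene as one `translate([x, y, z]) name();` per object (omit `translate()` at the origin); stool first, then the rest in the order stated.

stool();
translate([0, 0, 418]) spool();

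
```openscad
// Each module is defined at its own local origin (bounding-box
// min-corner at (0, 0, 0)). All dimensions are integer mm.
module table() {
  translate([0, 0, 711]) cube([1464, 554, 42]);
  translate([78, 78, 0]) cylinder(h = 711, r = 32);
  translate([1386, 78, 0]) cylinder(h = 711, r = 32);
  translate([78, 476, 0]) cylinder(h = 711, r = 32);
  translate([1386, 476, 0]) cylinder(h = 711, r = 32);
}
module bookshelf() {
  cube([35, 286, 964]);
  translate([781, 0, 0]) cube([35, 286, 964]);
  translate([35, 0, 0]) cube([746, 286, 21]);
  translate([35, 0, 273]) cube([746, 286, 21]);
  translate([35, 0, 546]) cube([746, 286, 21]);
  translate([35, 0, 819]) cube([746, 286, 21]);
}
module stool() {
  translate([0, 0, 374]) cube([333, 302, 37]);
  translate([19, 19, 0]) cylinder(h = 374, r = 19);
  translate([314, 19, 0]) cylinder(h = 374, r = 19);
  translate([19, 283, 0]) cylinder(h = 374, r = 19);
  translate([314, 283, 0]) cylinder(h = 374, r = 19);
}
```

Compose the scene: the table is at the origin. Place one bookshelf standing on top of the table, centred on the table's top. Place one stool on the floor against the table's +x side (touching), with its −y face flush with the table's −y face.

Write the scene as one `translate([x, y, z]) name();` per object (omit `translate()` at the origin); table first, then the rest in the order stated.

table();
translate([324, 134, 753]) bookshelf();
translate([1464, 0, 0]) stool();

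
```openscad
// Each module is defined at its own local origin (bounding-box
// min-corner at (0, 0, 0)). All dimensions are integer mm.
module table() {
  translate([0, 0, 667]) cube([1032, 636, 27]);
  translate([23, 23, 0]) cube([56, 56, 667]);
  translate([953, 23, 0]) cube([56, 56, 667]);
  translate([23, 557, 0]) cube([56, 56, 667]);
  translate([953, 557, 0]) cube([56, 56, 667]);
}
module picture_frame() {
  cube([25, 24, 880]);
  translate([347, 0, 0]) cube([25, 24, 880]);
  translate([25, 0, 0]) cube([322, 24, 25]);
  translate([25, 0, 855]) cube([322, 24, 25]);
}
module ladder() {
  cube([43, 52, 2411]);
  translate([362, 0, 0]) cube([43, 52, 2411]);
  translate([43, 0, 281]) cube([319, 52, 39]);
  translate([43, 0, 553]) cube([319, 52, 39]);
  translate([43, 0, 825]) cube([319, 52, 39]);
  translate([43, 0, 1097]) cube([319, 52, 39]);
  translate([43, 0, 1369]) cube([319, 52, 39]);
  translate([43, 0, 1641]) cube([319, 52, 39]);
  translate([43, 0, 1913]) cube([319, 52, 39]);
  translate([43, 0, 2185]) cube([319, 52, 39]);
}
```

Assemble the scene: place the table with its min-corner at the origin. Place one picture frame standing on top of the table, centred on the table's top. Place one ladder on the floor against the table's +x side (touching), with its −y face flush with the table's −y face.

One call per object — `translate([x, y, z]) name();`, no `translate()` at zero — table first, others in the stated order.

table();
translate([330, 306, 694]) picture_frame();
translate([1032, 0, 0]) ladder();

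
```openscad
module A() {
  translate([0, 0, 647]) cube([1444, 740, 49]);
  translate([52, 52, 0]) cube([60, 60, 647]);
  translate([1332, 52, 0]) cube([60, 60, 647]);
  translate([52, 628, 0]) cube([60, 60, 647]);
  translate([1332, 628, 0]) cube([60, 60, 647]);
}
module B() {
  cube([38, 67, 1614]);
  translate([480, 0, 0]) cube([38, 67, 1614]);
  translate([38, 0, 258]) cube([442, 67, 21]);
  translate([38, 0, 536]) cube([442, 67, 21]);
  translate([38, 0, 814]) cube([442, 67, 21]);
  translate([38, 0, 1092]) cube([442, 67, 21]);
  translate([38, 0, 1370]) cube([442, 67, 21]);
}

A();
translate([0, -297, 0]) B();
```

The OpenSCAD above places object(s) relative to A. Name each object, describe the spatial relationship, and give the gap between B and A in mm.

The ladder's nearest face is 230 mm from the table's −y face.

A is a table. B is a ladder. The ladder is on the floor beside the table on its −y side. The gap between the ladder and the table is 230 mm.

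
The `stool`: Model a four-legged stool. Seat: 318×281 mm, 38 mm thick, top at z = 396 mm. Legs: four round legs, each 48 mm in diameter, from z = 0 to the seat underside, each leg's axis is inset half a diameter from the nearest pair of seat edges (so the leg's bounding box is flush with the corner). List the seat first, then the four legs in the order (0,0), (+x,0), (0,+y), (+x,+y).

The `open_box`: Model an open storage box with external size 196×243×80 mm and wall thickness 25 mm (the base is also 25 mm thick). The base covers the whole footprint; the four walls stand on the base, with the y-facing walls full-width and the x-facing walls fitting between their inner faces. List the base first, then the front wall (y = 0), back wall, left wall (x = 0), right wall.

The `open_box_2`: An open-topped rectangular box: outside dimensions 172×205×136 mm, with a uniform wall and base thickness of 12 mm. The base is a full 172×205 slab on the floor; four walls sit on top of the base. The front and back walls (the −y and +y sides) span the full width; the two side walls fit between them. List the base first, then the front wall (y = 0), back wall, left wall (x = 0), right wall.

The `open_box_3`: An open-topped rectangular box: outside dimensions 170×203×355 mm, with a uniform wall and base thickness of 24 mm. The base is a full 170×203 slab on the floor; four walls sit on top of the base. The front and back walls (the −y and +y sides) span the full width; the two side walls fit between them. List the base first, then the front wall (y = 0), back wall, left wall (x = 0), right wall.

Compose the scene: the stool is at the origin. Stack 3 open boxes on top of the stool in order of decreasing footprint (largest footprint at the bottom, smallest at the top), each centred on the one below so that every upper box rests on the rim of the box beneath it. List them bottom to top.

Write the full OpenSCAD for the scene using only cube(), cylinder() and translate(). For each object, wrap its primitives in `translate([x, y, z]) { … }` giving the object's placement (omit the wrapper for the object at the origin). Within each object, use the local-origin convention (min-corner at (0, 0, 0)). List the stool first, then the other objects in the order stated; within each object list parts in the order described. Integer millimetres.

translate([0, 0, 358]) cube([318, 281, 38]);
translate([24, 24, 0]) cylinder(h = 358, r = 24);
translate([294, 24, 0]) cylinder(h = 358, r = 24);
translate([24, 257, 0]) cylinder(h = 358, r = 24);
translate([294, 257, 0]) cylinder(h = 358, r = 24);
translate([61, 19, 396]) {
  cube([196, 243, 25]);
  translate([0, 0, 25]) cube([196, 25, 55]);
  translate([0, 218, 25]) cube([196, 25, 55]);
  translate([0, 25, 25]) cube([25, 193, 55]);
  translate([171, 25, 25]) cube([25, 193, 55]);
}
translate([73, 38, 476]) {
  cube([172, 205, 12]);
  translate([0, 0, 12]) cube([172, 12, 124]);
  translate([0, 193, 12]) cube([172, 12, 124]);
  translate([0, 12, 12]) cube([12, 181, 124]);
  translate([160, 12, 12]) cube([12, 181, 124]);
}
translate([74, 39, 612]) {
  cube([170, 203, 24]);
  translate([0, 0, 24]) cube([170, 24, 331]);
  translate([0, 179, 24]) cube([170, 24, 331]);
  translate([0, 24, 24]) cube([24, 155, 331]);
  translate([146, 24, 24]) cube([24, 155, 331]);
}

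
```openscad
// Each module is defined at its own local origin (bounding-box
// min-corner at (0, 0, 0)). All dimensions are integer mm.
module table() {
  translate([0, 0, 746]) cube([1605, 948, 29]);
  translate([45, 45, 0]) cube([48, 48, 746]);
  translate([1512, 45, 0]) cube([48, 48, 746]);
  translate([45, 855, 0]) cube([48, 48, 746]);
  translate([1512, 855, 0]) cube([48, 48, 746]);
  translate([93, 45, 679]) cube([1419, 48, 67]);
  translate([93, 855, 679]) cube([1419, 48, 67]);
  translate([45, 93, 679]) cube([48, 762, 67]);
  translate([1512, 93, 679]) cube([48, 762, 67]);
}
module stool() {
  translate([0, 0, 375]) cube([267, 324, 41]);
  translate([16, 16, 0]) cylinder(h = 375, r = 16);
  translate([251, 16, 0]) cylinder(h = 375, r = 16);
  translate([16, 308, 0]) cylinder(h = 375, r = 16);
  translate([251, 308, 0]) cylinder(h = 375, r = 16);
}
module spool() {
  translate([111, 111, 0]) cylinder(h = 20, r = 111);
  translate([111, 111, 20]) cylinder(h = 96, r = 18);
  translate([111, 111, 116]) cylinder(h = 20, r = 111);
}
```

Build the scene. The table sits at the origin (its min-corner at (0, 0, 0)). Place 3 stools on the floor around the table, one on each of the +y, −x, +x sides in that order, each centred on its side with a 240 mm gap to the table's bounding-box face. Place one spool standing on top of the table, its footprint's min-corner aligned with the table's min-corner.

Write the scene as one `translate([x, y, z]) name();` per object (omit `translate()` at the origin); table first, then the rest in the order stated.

table();
translate([669, 1188, 0]) stool();
translate([-507, 312, 0]) stool();
translate([1845, 312, 0]) stool();
translate([0, 0, 775]) spool();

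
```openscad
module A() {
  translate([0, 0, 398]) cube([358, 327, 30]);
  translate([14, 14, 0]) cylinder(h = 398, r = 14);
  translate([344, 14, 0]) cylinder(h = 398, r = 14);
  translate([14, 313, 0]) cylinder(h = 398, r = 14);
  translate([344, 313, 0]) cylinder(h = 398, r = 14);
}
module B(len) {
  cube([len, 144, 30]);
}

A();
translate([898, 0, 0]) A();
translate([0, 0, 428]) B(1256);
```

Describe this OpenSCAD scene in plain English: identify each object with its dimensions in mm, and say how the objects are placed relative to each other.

A is a four-legged stool. The seat is 358×327 mm, 30 mm thick, top at z = 428 mm. It stands on four round legs, each 28 mm in diameter, from z = 0 to the seat underside, each leg's axis is inset half a diameter from the nearest pair of seat edges (so the leg's bounding box is flush with the corner).

B is a rectangular beam 1256 mm long (x), 144 mm deep (y), 30 mm thick (z).

The beam spans the tops of two stools placed 540 mm apart, resting at z = 428 mm.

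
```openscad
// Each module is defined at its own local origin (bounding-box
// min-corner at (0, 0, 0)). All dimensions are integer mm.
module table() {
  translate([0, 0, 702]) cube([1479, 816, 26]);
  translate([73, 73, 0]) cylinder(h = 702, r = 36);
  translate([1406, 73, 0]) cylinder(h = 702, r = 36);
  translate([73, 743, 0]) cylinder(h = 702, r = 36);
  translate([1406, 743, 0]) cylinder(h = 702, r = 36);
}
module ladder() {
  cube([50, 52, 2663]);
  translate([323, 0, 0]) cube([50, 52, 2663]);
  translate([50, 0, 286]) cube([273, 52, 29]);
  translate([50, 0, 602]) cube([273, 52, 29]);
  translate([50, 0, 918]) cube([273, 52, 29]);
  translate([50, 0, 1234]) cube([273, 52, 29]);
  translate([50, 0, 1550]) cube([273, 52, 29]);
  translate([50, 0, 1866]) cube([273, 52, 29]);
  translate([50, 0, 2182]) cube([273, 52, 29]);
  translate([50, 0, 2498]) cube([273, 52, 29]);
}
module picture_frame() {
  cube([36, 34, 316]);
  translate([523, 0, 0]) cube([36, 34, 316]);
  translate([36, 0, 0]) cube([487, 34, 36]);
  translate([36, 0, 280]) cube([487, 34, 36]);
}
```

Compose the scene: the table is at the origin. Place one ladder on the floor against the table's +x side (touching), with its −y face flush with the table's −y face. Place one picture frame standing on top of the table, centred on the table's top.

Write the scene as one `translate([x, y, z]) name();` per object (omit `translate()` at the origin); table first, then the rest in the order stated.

table();
translate([1479, 0, 0]) ladder();
translate([460, 391, 728]) picture_frame();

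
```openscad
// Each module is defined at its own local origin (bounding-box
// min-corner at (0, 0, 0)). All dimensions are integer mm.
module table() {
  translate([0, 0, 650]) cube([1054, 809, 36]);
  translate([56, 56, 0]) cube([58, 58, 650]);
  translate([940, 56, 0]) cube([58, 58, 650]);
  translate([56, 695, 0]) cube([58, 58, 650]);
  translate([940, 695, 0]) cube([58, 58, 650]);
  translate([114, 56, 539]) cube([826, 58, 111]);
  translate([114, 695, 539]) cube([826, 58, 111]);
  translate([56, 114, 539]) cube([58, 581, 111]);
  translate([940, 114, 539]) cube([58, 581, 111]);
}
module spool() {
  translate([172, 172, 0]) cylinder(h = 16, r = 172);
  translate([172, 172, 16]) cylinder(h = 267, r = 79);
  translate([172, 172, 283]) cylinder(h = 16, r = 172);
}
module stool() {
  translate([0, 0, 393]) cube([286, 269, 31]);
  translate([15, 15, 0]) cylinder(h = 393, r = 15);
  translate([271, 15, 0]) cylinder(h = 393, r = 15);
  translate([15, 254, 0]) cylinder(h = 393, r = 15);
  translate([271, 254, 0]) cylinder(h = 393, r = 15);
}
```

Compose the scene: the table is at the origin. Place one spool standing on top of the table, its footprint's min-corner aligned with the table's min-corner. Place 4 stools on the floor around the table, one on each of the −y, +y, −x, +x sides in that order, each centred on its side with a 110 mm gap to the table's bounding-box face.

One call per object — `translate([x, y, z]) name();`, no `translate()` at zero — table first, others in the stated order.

table();
translate([0, 0, 686]) spool();
translate([384, -379, 0]) stool();
translate([384, 919, 0]) stool();
translate([-396, 270, 0]) stool();
translate([1164, 270, 0]) stool();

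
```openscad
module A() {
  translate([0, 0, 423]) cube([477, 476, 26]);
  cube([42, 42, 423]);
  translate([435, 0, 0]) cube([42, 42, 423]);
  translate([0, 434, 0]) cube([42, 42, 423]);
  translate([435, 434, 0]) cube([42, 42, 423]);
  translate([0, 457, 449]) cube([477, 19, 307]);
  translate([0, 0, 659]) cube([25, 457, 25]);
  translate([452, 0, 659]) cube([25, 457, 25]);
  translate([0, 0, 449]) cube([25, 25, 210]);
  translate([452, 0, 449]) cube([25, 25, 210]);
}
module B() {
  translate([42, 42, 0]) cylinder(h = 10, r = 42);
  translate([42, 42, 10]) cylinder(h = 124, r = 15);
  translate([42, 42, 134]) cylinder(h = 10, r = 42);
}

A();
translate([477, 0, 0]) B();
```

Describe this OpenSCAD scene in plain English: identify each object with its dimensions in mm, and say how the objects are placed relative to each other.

A is a chair. The seat is a 477×476×26 mm slab with its top at z = 449 mm, on four 42×42 mm corner legs (flush with the seat edges, standing on z = 0). A flat backrest 19 mm thick, 307 mm tall, spans the full seat width and rises from the seat top along its +y edge, rear face flush with the rear of the seat. Two armrests of 25×25 mm section run along each side from the seat's front edge to the front of the backrest, top faces 235 mm above the seat top and outer faces flush with the seat's x-edges; a 25×25 mm post under the front of each armrest stands on the seat at the front corner.

B is a spool: two coaxial disc flanges of radius 42 mm and thickness 10 mm, joined by a core cylinder of radius 15 mm and height 124 mm. The lower flange rests on z = 0 and the three cylinders share a vertical axis.

The spool is against the chair's +x side, with their −y faces flush.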